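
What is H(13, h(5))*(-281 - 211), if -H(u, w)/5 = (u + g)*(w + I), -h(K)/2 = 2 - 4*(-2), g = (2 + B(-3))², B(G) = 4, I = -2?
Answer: -2651880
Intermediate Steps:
g = 36 (g = (2 + 4)² = 6² = 36)
h(K) = -20 (h(K) = -2*(2 - 4*(-2)) = -2*(2 + 8) = -2*10 = -20)
H(u, w) = -5*(-2 + w)*(36 + u) (H(u, w) = -5*(u + 36)*(w - 2) = -5*(36 + u)*(-2 + w) = -5*(-2 + w)*(36 + u))
H(13, h(5))*(-281 - 211) = (360 - 180*(-20) + 10*13 - 5*13*(-20))*(-281 - 211) = (360 + 3600 + 130 + 1300)*(-492) = 5390*(-492) = -2651880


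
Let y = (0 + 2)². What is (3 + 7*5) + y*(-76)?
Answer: -266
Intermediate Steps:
y = 4 (y = 2² = 4)
(3 + 7*5) + y*(-76) = (3 + 7*5) + 4*(-76) = (3 + 35) - 304 = 38 - 304 = -266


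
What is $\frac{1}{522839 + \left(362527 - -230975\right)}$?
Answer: $\frac{1}{1116341} \approx 8.9578 \cdot 10^{-7}$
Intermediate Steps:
$\frac{1}{522839 + \left(362527 - -230975\right)} = \frac{1}{522839 + \left(362527 + 230975\right)} = \frac{1}{522839 + 593502} = \frac{1}{1116341}$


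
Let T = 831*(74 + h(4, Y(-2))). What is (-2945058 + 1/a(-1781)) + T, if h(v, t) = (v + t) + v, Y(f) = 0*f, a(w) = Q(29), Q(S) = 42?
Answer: -120830471/42 ≈ -2.8769e+6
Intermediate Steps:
a(w) = 42
Y(f) = 0
h(v, t) = t + 2*v (h(v, t) = (t + v) + v = t + 2*v)
T = 68142 (T = 831*(74 + (0 + 2*4)) = 831*(74 + (0 + 8)) = 831*(74 + 8) = 831*82 = 68142)
(-2945058 + 1/a(-1781)) + T = (-2945058 + 1/42) + 68142 = -123692435/42 + 68142 = -120830471/42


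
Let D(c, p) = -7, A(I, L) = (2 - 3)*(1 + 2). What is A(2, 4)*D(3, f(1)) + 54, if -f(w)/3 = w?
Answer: 75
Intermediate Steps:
A(I, L) = -3 (A(I, L) = -1*3 = -3)
f(w) = -3*w
A(2, 4)*D(3, f(1)) + 54 = -3*(-7) + 54 = 21 + 54 = 75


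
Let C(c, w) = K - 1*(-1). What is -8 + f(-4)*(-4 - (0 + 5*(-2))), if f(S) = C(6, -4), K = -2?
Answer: -14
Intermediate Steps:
C(c, w) = -1 (C(c, w) = -2 - 1*(-1) = -2 + 1 = -1)
f(S) = -1
-8 + f(-4)*(-4 - (0 + 5*(-2))) = -8 - (-4 - (0 + 5*(-2))) = -8 - (-4 - (0 - 10)) = -8 - (-4 - 1*(-10)) = -8 - (-4 + 10) = -8 - 1*6 = -8 - 6 = -14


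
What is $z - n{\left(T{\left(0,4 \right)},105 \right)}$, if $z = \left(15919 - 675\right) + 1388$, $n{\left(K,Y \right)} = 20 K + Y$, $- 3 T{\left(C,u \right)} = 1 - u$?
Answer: $16507$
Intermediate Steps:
$T{\left(C,u \right)} = - \frac{1}{3} + \frac{u}{3}$ ($T{\left(C,u \right)} = - \frac{1 - u}{3} = - \frac{1}{3} + \frac{u}{3}$)
$n{\left(K,Y \right)} = Y + 20 K$
$z = 16632$ ($z = 15244 + 1388 = 16632$)
$z - n{\left(T{\left(0,4 \right)},105 \right)} = 16632 - \left(105 + 20 \left(- \frac{1}{3} + \frac{1}{3} \cdot 4\right)\right) = 16632 - \left(105 + 20 \left(- \frac{1}{3} + \frac{4}{3}\right)\right) = 16632 - \left(105 + 20 \cdot 1\right) = 16632 - \left(105 + 20\right) = 16632 - 125 = 16507$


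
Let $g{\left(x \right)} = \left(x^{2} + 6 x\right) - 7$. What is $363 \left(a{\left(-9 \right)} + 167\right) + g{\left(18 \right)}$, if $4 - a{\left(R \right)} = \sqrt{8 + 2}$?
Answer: $62498 - 363 \sqrt{10} \approx 61350.0$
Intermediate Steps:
$a{\left(R \right)} = 4 - \sqrt{10}$ ($a{\left(R \right)} = 4 - \sqrt{8 + 2} = 4 - \sqrt{10}$)
$g{\left(x \right)} = -7 + x^{2} + 6 x$
$363 \left(a{\left(-9 \right)} + 167\right) + g{\left(18 \right)} = 363 \left(\left(4 - \sqrt{10}\right) + 167\right) + \left(-7 + 18^{2} + 6 \cdot 18\right) = 363 \left(171 - \sqrt{10}\right) + \left(-7 + 324 + 108\right) = \left(62073 - 363 \sqrt{10}\right) + 425 = 62498 - 363 \sqrt{10}$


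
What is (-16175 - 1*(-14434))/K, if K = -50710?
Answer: 1741/50710 ≈ 0.034332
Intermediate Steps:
(-16175 - 1*(-14434))/K = (-16175 - 1*(-14434))/(-50710) = (-16175 + 14434)*(-1/50710) = -1741*(-1/50710) = 1741/50710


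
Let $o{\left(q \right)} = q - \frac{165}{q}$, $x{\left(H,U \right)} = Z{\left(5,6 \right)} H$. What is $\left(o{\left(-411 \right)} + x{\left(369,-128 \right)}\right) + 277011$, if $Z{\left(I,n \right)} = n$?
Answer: $\frac{38197573}{137} \approx 2.7881 \cdot 10^{5}$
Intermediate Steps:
$x{\left(H,U \right)} = 6 H$
$o{\left(q \right)} = q - \frac{165}{q}$
$\left(o{\left(-411 \right)} + x{\left(369,-128 \right)}\right) + 277011 = \left(\left(-411 - \frac{165}{-411}\right) + 6 \cdot 369\right) + 277011 = \left(\left(-411 - - \frac{55}{137}\right) + 2214\right) + 277011 = \left(\left(-411 + \frac{55}{137}\right) + 2214\right) + 277011 = \left(- \frac{56252}{137} + 2214\right) + 277011 = \frac{247066}{137} + 277011 = \frac{38197573}{137}$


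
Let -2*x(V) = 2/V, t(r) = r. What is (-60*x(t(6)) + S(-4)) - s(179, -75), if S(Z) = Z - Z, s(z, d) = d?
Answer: 85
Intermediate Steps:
x(V) = -1/V
S(Z) = 0
(-60*x(t(6)) + S(-4)) - s(179, -75) = (-(-60)/6 + 0) - 1*(-75) = (-(-60)/6 + 0) + 75 = (-60*(-⅙) + 0) + 75 = (10 + 0) + 75 = 10 + 75 = 85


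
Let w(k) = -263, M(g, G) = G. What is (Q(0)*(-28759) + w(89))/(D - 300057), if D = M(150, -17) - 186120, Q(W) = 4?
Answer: 115299/486194 ≈ 0.23715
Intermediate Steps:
D = -186137 (D = -17 - 186120 = -186137)
(Q(0)*(-28759) + w(89))/(D - 300057) = (4*(-28759) - 263)/(-186137 - 300057) = (-115036 - 263)/(-486194) = -115299*(-1/486194) = 115299/486194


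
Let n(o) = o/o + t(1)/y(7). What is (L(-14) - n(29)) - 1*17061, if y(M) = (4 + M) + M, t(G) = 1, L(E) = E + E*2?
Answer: -307873/18 ≈ -17104.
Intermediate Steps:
L(E) = 3*E (L(E) = E + 2*E = 3*E)
y(M) = 4 + 2*M
n(o) = 19/18 (n(o) = o/o + 1/(4 + 2*7) = 1 + 1/(4 + 14) = 1 + 1/18 = 19/18)
(L(-14) - n(29)) - 1*17061 = (3*(-14) - 1*19/18) - 1*17061 = (-42 - 19/18) - 17061 = -775/18 - 17061 = -307873/18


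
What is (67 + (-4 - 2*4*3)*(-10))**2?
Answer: 120409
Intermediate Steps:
(67 + (-4 - 2*4*3)*(-10))**2 = (67 + (-4 - 8*3)*(-10))**2 = (67 + (-4 - 24)*(-10))**2 = (67 - 28*(-10))**2 = (67 + 280)**2 = 347**2 = 120409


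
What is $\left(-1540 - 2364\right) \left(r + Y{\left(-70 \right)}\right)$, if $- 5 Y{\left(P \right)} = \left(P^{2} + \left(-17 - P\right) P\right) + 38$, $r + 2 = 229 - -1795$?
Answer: $- \frac{34675328}{5} \approx -6.9351 \cdot 10^{6}$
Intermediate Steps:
$r = 2022$ ($r = -2 + \left(229 - -1795\right) = -2 + \left(229 + 1795\right) = -2 + 2024 = 2022$)
$Y{\left(P \right)} = - \frac{38}{5} - \frac{P^{2}}{5} - \frac{P \left(-17 - P\right)}{5}$ ($Y{\left(P \right)} = - \frac{\left(P^{2} + \left(-17 - P\right) P\right) + 38}{5} = - \frac{\left(P^{2} + P \left(-17 - P\right)\right) + 38}{5} = - \frac{38 + P^{2} + P \left(-17 - P\right)}{5} = - \frac{38}{5} - \frac{P^{2}}{5} - \frac{P \left(-17 - P\right)}{5}$)
$\left(-1540 - 2364\right) \left(r + Y{\left(-70 \right)}\right) = \left(-1540 - 2364\right) \left(2022 + \left(- \frac{38}{5} + \frac{17}{5} \left(-70\right)\right)\right) = - 3904 \left(2022 - \frac{1228}{5}\right) = \left(-3904\right) \frac{8882}{5} = - \frac{34675328}{5}$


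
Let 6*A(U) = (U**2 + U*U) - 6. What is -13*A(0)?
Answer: 13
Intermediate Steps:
A(U) = -1 + U**2/3 (A(U) = ((U**2 + U*U) - 6)/6 = ((U**2 + U**2) - 6)/6 = (2*U**2 - 6)/6 = (-6 + 2*U**2)/6 = -1 + U**2/3)
-13*A(0) = -13*(-1 + (1/3)*0**2) = -13*(-1 + (1/3)*0) = -13*(-1 + 0) = -13*(-1) = 13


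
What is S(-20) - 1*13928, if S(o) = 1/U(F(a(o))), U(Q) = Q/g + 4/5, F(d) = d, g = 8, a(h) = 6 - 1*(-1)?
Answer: -933136/67 ≈ -13927.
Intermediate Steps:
a(h) = 7 (a(h) = 6 + 1 = 7)
U(Q) = ⅘ + Q/8 (U(Q) = Q/8 + 4/5 = Q*(⅛) + 4*(⅕) = Q/8 + ⅘ = ⅘ + Q/8)
S(o) = 40/67 (S(o) = 1/(⅘ + (⅛)*7) = 1/(⅘ + 7/8) = 1/(67/40) = 40/67)
S(-20) - 1*13928 = 40/67 - 1*13928 = 40/67 - 13928 = -933136/67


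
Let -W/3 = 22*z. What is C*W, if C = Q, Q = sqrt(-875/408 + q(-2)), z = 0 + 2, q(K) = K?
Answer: -11*I*sqrt(172482)/17 ≈ -268.73*I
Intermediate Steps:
z = 2
Q = I*sqrt(172482)/204 (Q = sqrt(-875/408 - 2) = sqrt(-1691/408) = I*sqrt(172482)/204 ≈ 2.0358*I)
C = I*sqrt(172482)/204 ≈ 2.0358*I
W = -132 (W = -66*2 = -3*44 = -132)
C*W = (I*sqrt(172482)/204)*(-132) = -11*I*sqrt(172482)/17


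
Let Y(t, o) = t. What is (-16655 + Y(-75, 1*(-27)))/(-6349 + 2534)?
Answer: 478/109 ≈ 4.3853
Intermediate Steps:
(-16655 + Y(-75, 1*(-27)))/(-6349 + 2534) = (-16655 - 75)/(-6349 + 2534) = -16730/(-3815) = -16730*(-1/3815) = 478/109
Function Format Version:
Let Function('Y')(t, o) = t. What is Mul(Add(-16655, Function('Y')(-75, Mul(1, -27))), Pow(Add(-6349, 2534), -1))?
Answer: Rational(478, 109) ≈ 4.3853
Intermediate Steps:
Mul(Add(-16655, Function('Y')(-75, Mul(1, -27))), Pow(Add(-6349, 2534), -1)) = Mul(Add(-16655, -75), Pow(Add(-6349, 2534), -1)) = Mul(-16730, Pow(-3815, -1)) = Mul(-16730, Rational(-1, 3815)) = Rational(478, 109)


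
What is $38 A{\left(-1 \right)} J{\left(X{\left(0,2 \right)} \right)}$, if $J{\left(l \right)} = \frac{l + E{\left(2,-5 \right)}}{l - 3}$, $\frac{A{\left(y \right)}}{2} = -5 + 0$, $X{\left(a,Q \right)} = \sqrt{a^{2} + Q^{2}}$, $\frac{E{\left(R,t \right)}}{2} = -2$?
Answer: $-760$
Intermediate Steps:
$E{\left(R,t \right)} = -4$ ($E{\left(R,t \right)} = 2 \left(-2\right) = -4$)
$X{\left(a,Q \right)} = \sqrt{Q^{2} + a^{2}}$
$A{\left(y \right)} = -10$ ($A{\left(y \right)} = 2 \left(-5 + 0\right) = 2 \left(-5\right) = -10$)
$J{\left(l \right)} = \frac{-4 + l}{-3 + l}$ ($J{\left(l \right)} = \frac{l - 4}{l - 3} = \frac{-4 + l}{-3 + l}$)
$38 A{\left(-1 \right)} J{\left(X{\left(0,2 \right)} \right)} = 38 \left(-10\right) \frac{-4 + \sqrt{2^{2} + 0^{2}}}{-3 + \sqrt{2^{2} + 0^{2}}} = - 380 \frac{-4 + \sqrt{4 + 0}}{-3 + \sqrt{4 + 0}} = - 380 \frac{-4 + \sqrt{4}}{-3 + \sqrt{4}} = - 380 \frac{-4 + 2}{-3 + 2} = - 380 \frac{1}{-1} \left(-2\right) = - 380 \left(\left(-1\right) \left(-2\right)\right) = \left(-380\right) 2 = -760$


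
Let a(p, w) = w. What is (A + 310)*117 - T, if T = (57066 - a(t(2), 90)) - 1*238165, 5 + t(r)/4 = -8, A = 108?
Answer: 230095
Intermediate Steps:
t(r) = -52 (t(r) = -20 + 4*(-8) = -20 - 32 = -52)
T = -181189 (T = (57066 - 1*90) - 1*238165 = (57066 - 90) - 238165 = 56976 - 238165 = -181189)
(A + 310)*117 - T = (108 + 310)*117 - 1*(-181189) = 418*117 + 181189 = 48906 + 181189 = 230095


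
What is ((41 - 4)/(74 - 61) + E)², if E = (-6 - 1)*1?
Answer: 2916/169 ≈ 17.254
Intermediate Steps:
E = -7 (E = -7*1 = -7)
((41 - 4)/(74 - 61) + E)² = ((41 - 4)/(74 - 61) - 7)² = (37/13 - 7)² = (-54/13)² = 2916/169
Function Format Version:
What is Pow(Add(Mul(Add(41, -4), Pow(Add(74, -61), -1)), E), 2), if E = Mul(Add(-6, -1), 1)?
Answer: Rational(2916, 169) ≈ 17.254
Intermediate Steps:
E = -7 (E = Mul(-7, 1) = -7)
Pow(Add(Mul(Add(41, -4), Pow(Add(74, -61), -1)), E), 2) = Pow(Add(Mul(Add(41, -4), Pow(Add(74, -61), -1)), -7), 2) = Pow(Add(Mul(37, Pow(13, -1)), -7), 2) = Pow(Add(Mul(37, Rational(1, 13)), -7), 2) = Pow(Add(Rational(37, 13), -7), 2) = Pow(Rational(-54, 13), 2) = Rational(2916, 169)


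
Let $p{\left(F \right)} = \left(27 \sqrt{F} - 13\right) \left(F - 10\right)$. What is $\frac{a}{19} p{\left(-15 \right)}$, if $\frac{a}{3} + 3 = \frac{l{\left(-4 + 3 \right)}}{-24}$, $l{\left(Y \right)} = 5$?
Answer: $- \frac{25025}{152} + \frac{51975 i \sqrt{15}}{152} \approx -164.64 + 1324.3 i$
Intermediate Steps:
$a = - \frac{77}{8}$ ($a = -9 + 3 \frac{5}{-24} = -9 + 3 \cdot 5 \left(- \frac{1}{24}\right) = -9 + 3 \left(- \frac{5}{24}\right) = -9 - \frac{5}{8} = - \frac{77}{8} \approx -9.625$)
$p{\left(F \right)} = \left(-13 + 27 \sqrt{F}\right) \left(-10 + F\right)$
$\frac{a}{19} p{\left(-15 \right)} = - \frac{77}{8 \cdot 19} \left(130 - 270 \sqrt{-15} - -195 + 27 \left(-15\right)^{\frac{3}{2}}\right) = \left(- \frac{77}{8}\right) \frac{1}{19} \left(130 - 270 i \sqrt{15} + 195 + 27 \left(- 15 i \sqrt{15}\right)\right) = - \frac{77 \left(130 - 270 i \sqrt{15} + 195 - 405 i \sqrt{15}\right)}{152} = - \frac{77 \left(325 - 675 i \sqrt{15}\right)}{152} = - \frac{25025}{152} + \frac{51975 i \sqrt{15}}{152}$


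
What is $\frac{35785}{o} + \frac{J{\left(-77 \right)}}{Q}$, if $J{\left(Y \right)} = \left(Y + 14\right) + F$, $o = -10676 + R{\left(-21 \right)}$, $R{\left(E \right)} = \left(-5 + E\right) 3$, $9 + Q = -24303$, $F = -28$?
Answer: $- \frac{434513153}{130725624} \approx -3.3239$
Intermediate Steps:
$Q = -24312$ ($Q = -9 - 24303 = -24312$)
$R{\left(E \right)} = -15 + 3 E$
$o = -10754$ ($o = -10676 + \left(-15 + 3 \left(-21\right)\right) = -10676 - 78 = -10754$)
$J{\left(Y \right)} = -14 + Y$ ($J{\left(Y \right)} = \left(Y + 14\right) - 28 = \left(14 + Y\right) - 28 = -14 + Y$)
$\frac{35785}{o} + \frac{J{\left(-77 \right)}}{Q} = \frac{35785}{-10754} + \frac{-14 - 77}{-24312} = 35785 \left(- \frac{1}{10754}\right) - - \frac{91}{24312} = - \frac{35785}{10754} + \frac{91}{24312} = - \frac{434513153}{130725624}$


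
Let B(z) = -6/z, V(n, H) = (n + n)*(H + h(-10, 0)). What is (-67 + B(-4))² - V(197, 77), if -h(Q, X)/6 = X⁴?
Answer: -104191/4 ≈ -26048.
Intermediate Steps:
h(Q, X) = -6*X⁴
V(n, H) = 2*H*n (V(n, H) = (n + n)*(H - 6*0⁴) = (2*n)*(H - 6*0) = (2*n)*(H + 0) = (2*n)*H = 2*H*n)
(-67 + B(-4))² - V(197, 77) = (-67 - 6/(-4))² - 2*77*197 = (-67 - 6*(-¼))² - 1*30338 = (-67 + 3/2)² - 30338 = (-131/2)² - 30338 = 17161/4 - 30338 = -104191/4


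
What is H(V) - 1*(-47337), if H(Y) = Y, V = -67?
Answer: 47270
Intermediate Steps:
H(V) - 1*(-47337) = -67 - 1*(-47337) = -67 + 47337 = 47270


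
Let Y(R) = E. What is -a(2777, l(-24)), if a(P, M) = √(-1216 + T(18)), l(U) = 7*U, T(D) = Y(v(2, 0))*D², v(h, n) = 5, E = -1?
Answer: -2*I*√385 ≈ -39.243*I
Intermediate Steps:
Y(R) = -1
T(D) = -D²
a(P, M) = 2*I*√385 (a(P, M) = √(-1216 - 1*18²) = √(-1216 - 1*324) = √(-1216 - 324) = √(-1540) = 2*I*√385)
-a(2777, l(-24)) = -2*I*√385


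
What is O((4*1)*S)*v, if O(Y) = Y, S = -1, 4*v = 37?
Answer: -37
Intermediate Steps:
v = 37/4 (v = (¼)*37 = 37/4 ≈ 9.2500)
O((4*1)*S)*v = ((4*1)*(-1))*(37/4) = (4*(-1))*(37/4) = -4*37/4 = -37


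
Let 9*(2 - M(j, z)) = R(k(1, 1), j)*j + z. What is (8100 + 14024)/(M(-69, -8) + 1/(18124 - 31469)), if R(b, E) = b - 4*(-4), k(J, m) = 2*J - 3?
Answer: 664300755/3539759 ≈ 187.67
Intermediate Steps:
k(J, m) = -3 + 2*J
R(b, E) = 16 + b (R(b, E) = b + 16 = 16 + b)
M(j, z) = 2 - 5*j/3 - z/9 (M(j, z) = 2 - ((16 + (-3 + 2*1))*j + z)/9 = 2 - ((16 + (-3 + 2))*j + z)/9 = 2 - ((16 - 1)*j + z)/9 = 2 - (15*j + z)/9 = 2 - (z + 15*j)/9 = 2 + (-5*j/3 - z/9) = 2 - 5*j/3 - z/9)
(8100 + 14024)/(M(-69, -8) + 1/(18124 - 31469)) = (8100 + 14024)/((2 - 5/3*(-69) - ⅑*(-8)) + 1/(18124 - 31469)) = 22124/((2 + 115 + 8/9) + 1/(-13345)) = 22124/(1061/9 - 1/13345) = 22124/(14159036/120105) = 22124*(120105/14159036) = 664300755/3539759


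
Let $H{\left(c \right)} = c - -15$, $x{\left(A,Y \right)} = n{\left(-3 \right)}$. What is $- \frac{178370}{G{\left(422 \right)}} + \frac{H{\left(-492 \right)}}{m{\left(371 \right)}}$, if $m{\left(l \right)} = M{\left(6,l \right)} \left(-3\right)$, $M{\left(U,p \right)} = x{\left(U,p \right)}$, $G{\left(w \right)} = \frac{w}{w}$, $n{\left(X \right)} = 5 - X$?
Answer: $- \frac{1426801}{8} \approx -1.7835 \cdot 10^{5}$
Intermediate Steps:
$x{\left(A,Y \right)} = 8$ ($x{\left(A,Y \right)} = 5 - -3 = 5 + 3 = 8$)
$G{\left(w \right)} = 1$
$M{\left(U,p \right)} = 8$
$m{\left(l \right)} = -24$ ($m{\left(l \right)} = 8 \left(-3\right) = -24$)
$H{\left(c \right)} = 15 + c$ ($H{\left(c \right)} = c + 15 = 15 + c$)
$- \frac{178370}{G{\left(422 \right)}} + \frac{H{\left(-492 \right)}}{m{\left(371 \right)}} = - \frac{178370}{1} + \frac{15 - 492}{-24} = \left(-178370\right) 1 - - \frac{159}{8} = -178370 + \frac{159}{8} = - \frac{1426801}{8}$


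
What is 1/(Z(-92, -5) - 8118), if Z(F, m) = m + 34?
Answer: -1/8089 ≈ -0.00012362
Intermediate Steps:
Z(F, m) = 34 + m
1/(Z(-92, -5) - 8118) = 1/((34 - 5) - 8118) = 1/(29 - 8118) = 1/(-8089) = -1/8089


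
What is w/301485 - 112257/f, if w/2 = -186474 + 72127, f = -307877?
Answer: -36565820993/92820297345 ≈ -0.39394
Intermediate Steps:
w = -228694 (w = 2*(-186474 + 72127) = 2*(-114347) = -228694)
w/301485 - 112257/f = -228694/301485 - 112257/(-307877) = -228694*1/301485 - 112257*(-1/307877) = -228694/301485 + 112257/307877 = -36565820993/92820297345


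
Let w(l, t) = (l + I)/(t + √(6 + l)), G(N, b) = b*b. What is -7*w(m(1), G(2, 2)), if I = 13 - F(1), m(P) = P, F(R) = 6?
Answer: -224/9 + 56*√7/9 ≈ -8.4264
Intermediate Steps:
G(N, b) = b²
I = 7 (I = 13 - 1*6 = 13 - 6 = 7)
w(l, t) = (7 + l)/(t + √(6 + l)) (w(l, t) = (l + 7)/(t + √(6 + l)) = (7 + l)/(t + √(6 + l)))
-7*w(m(1), G(2, 2)) = -7*(7 + 1)/(2² + √(6 + 1)) = -7*8/(4 + √7) = -56/(4 + √7)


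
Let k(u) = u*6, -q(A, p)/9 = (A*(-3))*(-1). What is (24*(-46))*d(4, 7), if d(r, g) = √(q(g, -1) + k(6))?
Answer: -3312*I*√17 ≈ -13656.0*I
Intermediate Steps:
q(A, p) = -27*A (q(A, p) = -9*A*(-3)*(-1) = -9*(-3*A)*(-1) = -27*A)
k(u) = 6*u
d(r, g) = √(36 - 27*g) (d(r, g) = √(-27*g + 6*6) = √(-27*g + 36) = √(36 - 27*g))
(24*(-46))*d(4, 7) = (24*(-46))*(3*√(4 - 3*7)) = -3312*√(4 - 21) = -3312*√(-17) = -3312*I*√17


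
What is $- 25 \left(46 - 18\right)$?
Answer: $-700$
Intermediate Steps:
$- 25 \left(46 - 18\right) = \left(-25\right) 28 = -700$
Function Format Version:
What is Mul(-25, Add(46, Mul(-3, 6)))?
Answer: -700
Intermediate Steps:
Mul(-25, Add(46, Mul(-3, 6))) = Mul(-25, Add(46, -18)) = Mul(-25, 28) = -700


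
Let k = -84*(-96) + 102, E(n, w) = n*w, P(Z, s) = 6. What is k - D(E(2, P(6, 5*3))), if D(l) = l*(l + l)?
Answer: 7878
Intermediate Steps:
k = 8166 (k = 8064 + 102 = 8166)
D(l) = 2*l**2 (D(l) = l*(2*l) = 2*l**2)
k - D(E(2, P(6, 5*3))) = 8166 - 2*(2*6)**2 = 8166 - 2*12**2 = 8166 - 2*144 = 8166 - 1*288 = 8166 - 288 = 7878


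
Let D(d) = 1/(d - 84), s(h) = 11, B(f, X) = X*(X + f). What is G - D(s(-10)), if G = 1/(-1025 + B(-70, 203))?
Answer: 26047/1896102 ≈ 0.013737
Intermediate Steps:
D(d) = 1/(-84 + d)
G = 1/25974 (G = 1/(-1025 + 203*(203 - 70)) = 1/(-1025 + 203*133) = 1/(-1025 + 26999) = 1/25974 ≈ 3.8500e-5)
G - D(s(-10)) = 1/25974 - 1/(-84 + 11) = 1/25974 - 1/(-73) = 1/25974 - 1*(-1/73) = 1/25974 + 1/73 = 26047/1896102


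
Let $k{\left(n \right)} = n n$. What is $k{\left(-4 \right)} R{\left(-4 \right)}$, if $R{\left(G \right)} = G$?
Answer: $-64$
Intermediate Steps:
$k{\left(n \right)} = n^{2}$
$k{\left(-4 \right)} R{\left(-4 \right)} = \left(-4\right)^{2} \left(-4\right) = 16 \left(-4\right) = -64$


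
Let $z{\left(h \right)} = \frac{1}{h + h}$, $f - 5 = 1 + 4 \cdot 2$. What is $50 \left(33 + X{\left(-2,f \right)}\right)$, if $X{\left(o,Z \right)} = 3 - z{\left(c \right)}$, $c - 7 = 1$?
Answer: $\frac{14375}{8} \approx 1796.9$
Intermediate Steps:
$c = 8$ ($c = 7 + 1 = 8$)
$f = 14$ ($f = 5 + \left(1 + 4 \cdot 2\right) = 5 + \left(1 + 8\right) = 5 + 9 = 14$)
$z{\left(h \right)} = \frac{1}{2 h}$
$X{\left(o,Z \right)} = \frac{47}{16}$ ($X{\left(o,Z \right)} = 3 - \frac{1}{2 \cdot 8} = 3 - \frac{1}{2} \cdot \frac{1}{8} = 3 - \frac{1}{16} = \frac{47}{16}$)
$50 \left(33 + X{\left(-2,f \right)}\right) = 50 \left(33 + \frac{47}{16}\right) = 50 \cdot \frac{575}{16} = \frac{14375}{8}$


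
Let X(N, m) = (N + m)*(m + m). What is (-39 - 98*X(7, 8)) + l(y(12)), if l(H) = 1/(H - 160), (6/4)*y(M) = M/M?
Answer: -11261205/478 ≈ -23559.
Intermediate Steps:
X(N, m) = 2*m*(N + m) (X(N, m) = (N + m)*(2*m) = 2*m*(N + m))
y(M) = ⅔ (y(M) = 2*(M/M)/3 = (⅔)*1 = ⅔)
l(H) = 1/(-160 + H)
(-39 - 98*X(7, 8)) + l(y(12)) = (-39 - 196*8*(7 + 8)) + 1/(-160 + ⅔) = (-39 - 196*8*15) + 1/(-478/3) = (-39 - 98*240) - 3/478 = (-39 - 23520) - 3/478 = -23559 - 3/478 = -11261205/478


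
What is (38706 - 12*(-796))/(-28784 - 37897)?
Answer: -5362/7409 ≈ -0.72371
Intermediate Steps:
(38706 - 12*(-796))/(-28784 - 37897) = (38706 + 9552)/(-66681) = 48258*(-1/66681) = -5362/7409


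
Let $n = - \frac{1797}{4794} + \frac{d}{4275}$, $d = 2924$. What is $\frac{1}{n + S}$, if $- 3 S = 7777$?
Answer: $- \frac{6831450}{17707283723} \approx -0.0003858$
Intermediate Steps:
$n = \frac{2111827}{6831450}$ ($n = - \frac{1797}{4794} + \frac{2924}{4275} = \left(-1797\right) \frac{1}{4794} + 2924 \cdot \frac{1}{4275} = - \frac{599}{1598} + \frac{2924}{4275} = \frac{2111827}{6831450} \approx 0.30913$)
$S = - \frac{7777}{3}$ ($S = \left(- \frac{1}{3}\right) 7777 = - \frac{7777}{3} \approx -2592.3$)
$\frac{1}{n + S} = \frac{1}{\frac{2111827}{6831450} - \frac{7777}{3}} = \frac{1}{- \frac{17707283723}{6831450}} = - \frac{6831450}{17707283723}$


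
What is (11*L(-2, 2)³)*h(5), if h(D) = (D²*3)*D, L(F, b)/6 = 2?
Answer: 7128000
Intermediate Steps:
L(F, b) = 12 (L(F, b) = 6*2 = 12)
h(D) = 3*D³ (h(D) = (3*D²)*D = 3*D³)
(11*L(-2, 2)³)*h(5) = (11*12³)*(3*5³) = (11*1728)*(3*125) = 19008*375 = 7128000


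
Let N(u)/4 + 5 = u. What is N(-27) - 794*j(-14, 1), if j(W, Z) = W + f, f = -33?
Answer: 37190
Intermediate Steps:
N(u) = -20 + 4*u
j(W, Z) = -33 + W (j(W, Z) = W - 33 = -33 + W)
N(-27) - 794*j(-14, 1) = (-20 + 4*(-27)) - 794*(-33 - 14) = (-20 - 108) - 794*(-47) = -128 + 37318 = 37190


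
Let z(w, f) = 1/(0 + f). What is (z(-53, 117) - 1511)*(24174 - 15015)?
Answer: -539727658/39 ≈ -1.3839e+7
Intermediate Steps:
z(w, f) = 1/f
(z(-53, 117) - 1511)*(24174 - 15015) = (1/117 - 1511)*(24174 - 15015) = (1/117 - 1511)*9159 = -176786/117*9159 = -539727658/39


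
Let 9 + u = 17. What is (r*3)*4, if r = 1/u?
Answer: 3/2 ≈ 1.5000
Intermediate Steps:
u = 8 (u = -9 + 17 = 8)
r = 1/8 ≈ 0.12500
(r*3)*4 = ((1/8)*3)*4 = (3/8)*4 = 3/2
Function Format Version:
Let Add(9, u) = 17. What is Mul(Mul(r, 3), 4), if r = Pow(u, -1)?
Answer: Rational(3, 2) ≈ 1.5000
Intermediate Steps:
u = 8 (u = Add(-9, 17) = 8)
r = Rational(1, 8) (r = Pow(8, -1) = Rational(1, 8) ≈ 0.12500)
Mul(Mul(r, 3), 4) = Mul(Mul(Rational(1, 8), 3), 4) = Mul(Rational(3, 8), 4) = Rational(3, 2)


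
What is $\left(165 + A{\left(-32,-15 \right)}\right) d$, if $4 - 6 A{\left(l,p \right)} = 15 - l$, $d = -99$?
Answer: $- \frac{31251}{2} \approx -15626.0$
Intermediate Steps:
$A{\left(l,p \right)} = - \frac{11}{6} + \frac{l}{6}$ ($A{\left(l,p \right)} = \frac{2}{3} - \frac{15 - l}{6} = \frac{2}{3} + \left(- \frac{5}{2} + \frac{l}{6}\right) = - \frac{11}{6} + \frac{l}{6}$)
$\left(165 + A{\left(-32,-15 \right)}\right) d = \left(165 + \left(- \frac{11}{6} + \frac{1}{6} \left(-32\right)\right)\right) \left(-99\right) = \left(165 - \frac{43}{6}\right) \left(-99\right) = \frac{947}{6} \left(-99\right) = - \frac{31251}{2}$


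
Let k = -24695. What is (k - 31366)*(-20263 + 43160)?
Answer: -1283628717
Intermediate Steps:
(k - 31366)*(-20263 + 43160) = (-24695 - 31366)*(-20263 + 43160) = -56061*22897 = -1283628717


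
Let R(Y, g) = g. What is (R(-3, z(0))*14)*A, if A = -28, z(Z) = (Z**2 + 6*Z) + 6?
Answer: -2352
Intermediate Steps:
z(Z) = 6 + Z**2 + 6*Z
(R(-3, z(0))*14)*A = ((6 + 0**2 + 6*0)*14)*(-28) = ((6 + 0 + 0)*14)*(-28) = (6*14)*(-28) = 84*(-28) = -2352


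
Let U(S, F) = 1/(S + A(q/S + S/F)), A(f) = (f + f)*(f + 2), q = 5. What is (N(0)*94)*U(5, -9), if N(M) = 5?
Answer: 38070/581 ≈ 65.525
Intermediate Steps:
A(f) = 2*f*(2 + f) (A(f) = (2*f)*(2 + f) = 2*f*(2 + f))
U(S, F) = 1/(S + 2*(5/S + S/F)*(2 + 5/S + S/F)) (U(S, F) = 1/(S + 2*(5/S + S/F)*(2 + (5/S + S/F))) = 1/(S + 2*(5/S + S/F)*(2 + 5/S + S/F)))
(N(0)*94)*U(5, -9) = (5*94)/(5 + 2*(5/5 + 5/(-9))*(2 + 5/5 + 5/(-9))) = 470/(5 + 2*(5*(1/5) + 5*(-1/9))*(2 + 5*(1/5) + 5*(-1/9))) = 470/(5 + 2*(1 - 5/9)*(2 + 1 - 5/9)) = 470/(5 + 2*(4/9)*(22/9)) = 470/(5 + 176/81) = 470/(581/81) = 470*(81/581) = 38070/581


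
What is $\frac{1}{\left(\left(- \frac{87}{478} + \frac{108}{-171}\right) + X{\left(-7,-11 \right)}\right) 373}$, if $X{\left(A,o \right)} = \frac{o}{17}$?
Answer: $- \frac{154394}{84117095} \approx -0.0018355$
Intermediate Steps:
$X{\left(A,o \right)} = \frac{o}{17}$ ($X{\left(A,o \right)} = o \frac{1}{17} = \frac{o}{17}$)
$\frac{1}{\left(\left(- \frac{87}{478} + \frac{108}{-171}\right) + X{\left(-7,-11 \right)}\right) 373} = \frac{1}{\left(\left(- \frac{87}{478} + \frac{108}{-171}\right) + \frac{1}{17} \left(-11\right)\right) 373} = \frac{1}{\left(\left(-87\right) \frac{1}{478} + 108 \left(- \frac{1}{171}\right)\right) - \frac{11}{17}} \cdot \frac{1}{373} = \frac{1}{\left(- \frac{87}{478} - \frac{12}{19}\right) - \frac{11}{17}} \cdot \frac{1}{373} = \frac{1}{- \frac{7389}{9082} - \frac{11}{17}} \cdot \frac{1}{373} = \frac{1}{- \frac{225515}{154394}} \cdot \frac{1}{373} = \left(- \frac{154394}{225515}\right) \frac{1}{373} = - \frac{154394}{84117095}$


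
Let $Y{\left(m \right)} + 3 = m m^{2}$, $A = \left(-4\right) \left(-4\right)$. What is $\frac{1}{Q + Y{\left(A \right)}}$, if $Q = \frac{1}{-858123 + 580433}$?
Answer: $\frac{277690}{1136585169} \approx 0.00024432$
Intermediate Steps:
$A = 16$
$Q = - \frac{1}{277690}$ ($Q = \frac{1}{-277690} = - \frac{1}{277690} \approx -3.6011 \cdot 10^{-6}$)
$Y{\left(m \right)} = -3 + m^{3}$ ($Y{\left(m \right)} = -3 + m m^{2} = -3 + m^{3}$)
$\frac{1}{Q + Y{\left(A \right)}} = \frac{1}{- \frac{1}{277690} - \left(3 - 16^{3}\right)} = \frac{1}{- \frac{1}{277690} + \left(-3 + 4096\right)} = \frac{1}{- \frac{1}{277690} + 4093} = \frac{1}{\frac{1136585169}{277690}} = \frac{277690}{1136585169}$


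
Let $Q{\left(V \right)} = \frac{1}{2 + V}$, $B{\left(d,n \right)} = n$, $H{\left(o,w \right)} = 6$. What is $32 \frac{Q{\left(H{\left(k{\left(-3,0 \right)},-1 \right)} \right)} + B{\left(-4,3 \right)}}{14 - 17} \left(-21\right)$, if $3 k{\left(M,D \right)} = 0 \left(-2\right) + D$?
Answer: $700$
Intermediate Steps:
$k{\left(M,D \right)} = \frac{D}{3}$ ($k{\left(M,D \right)} = \frac{0 \left(-2\right) + D}{3} = \frac{0 + D}{3} = \frac{D}{3}$)
$32 \frac{Q{\left(H{\left(k{\left(-3,0 \right)},-1 \right)} \right)} + B{\left(-4,3 \right)}}{14 - 17} \left(-21\right) = 32 \frac{\frac{1}{2 + 6} + 3}{14 - 17} \left(-21\right) = 32 \frac{\frac{1}{8} + 3}{-3} \left(-21\right) = 32 \left(\frac{1}{8} + 3\right) \left(- \frac{1}{3}\right) \left(-21\right) = 32 \cdot \frac{25}{8} \left(- \frac{1}{3}\right) \left(-21\right) = 32 \left(- \frac{25}{24}\right) \left(-21\right) = \left(- \frac{100}{3}\right) \left(-21\right) = 700$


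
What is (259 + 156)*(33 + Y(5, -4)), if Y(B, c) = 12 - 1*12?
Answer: 13695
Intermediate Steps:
Y(B, c) = 0 (Y(B, c) = 12 - 12 = 0)
(259 + 156)*(33 + Y(5, -4)) = (259 + 156)*(33 + 0) = 415*33 = 13695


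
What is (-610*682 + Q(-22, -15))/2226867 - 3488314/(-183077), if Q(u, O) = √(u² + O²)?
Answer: 7691847638698/407688129759 + √709/2226867 ≈ 18.867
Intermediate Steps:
Q(u, O) = √(O² + u²)
(-610*682 + Q(-22, -15))/2226867 - 3488314/(-183077) = (-610*682 + √((-15)² + (-22)²))/2226867 - 3488314/(-183077) = (-416020 + √(225 + 484))*(1/2226867) - 3488314*(-1/183077) = (-416020 + √709)*(1/2226867) + 3488314/183077 = (-416020/2226867 + √709/2226867) + 3488314/183077 = 7691847638698/407688129759 + √709/2226867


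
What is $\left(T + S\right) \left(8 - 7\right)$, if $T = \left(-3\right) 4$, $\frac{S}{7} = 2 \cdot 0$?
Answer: $-12$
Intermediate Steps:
$S = 0$ ($S = 7 \cdot 2 \cdot 0 = 7 \cdot 0 = 0$)
$T = -12$
$\left(T + S\right) \left(8 - 7\right) = \left(-12 + 0\right) \left(8 - 7\right) = - 12 \left(8 - 7\right) = \left(-12\right) 1 = -12$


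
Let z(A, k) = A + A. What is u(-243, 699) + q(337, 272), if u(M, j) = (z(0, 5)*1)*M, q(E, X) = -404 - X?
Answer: -676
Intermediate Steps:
z(A, k) = 2*A
u(M, j) = 0 (u(M, j) = ((2*0)*1)*M = (0*1)*M = 0*M = 0)
u(-243, 699) + q(337, 272) = 0 + (-404 - 1*272) = 0 + (-404 - 272) = 0 - 676 = -676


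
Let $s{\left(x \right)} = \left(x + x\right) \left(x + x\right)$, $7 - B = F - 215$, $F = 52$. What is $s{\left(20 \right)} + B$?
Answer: $1770$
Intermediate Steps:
$B = 170$ ($B = 7 - \left(52 - 215\right) = 7 - -163 = 7 + 163 = 170$)
$s{\left(x \right)} = 4 x^{2}$ ($s{\left(x \right)} = 2 x 2 x = 4 x^{2}$)
$s{\left(20 \right)} + B = 4 \cdot 20^{2} + 170 = 4 \cdot 400 + 170 = 1600 + 170 = 1770$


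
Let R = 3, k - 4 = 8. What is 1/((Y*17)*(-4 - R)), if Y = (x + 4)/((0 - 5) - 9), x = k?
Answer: 1/136 ≈ 0.0073529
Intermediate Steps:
k = 12 (k = 4 + 8 = 12)
x = 12
Y = -8/7 (Y = (12 + 4)/((0 - 5) - 9) = 16/(-5 - 9) = 16/(-14) = 16*(-1/14) = -8/7 ≈ -1.1429)
1/((Y*17)*(-4 - R)) = 1/((-8/7*17)*(-4 - 1*3)) = 1/(-136*(-4 - 3)/7) = 1/(-136/7*(-7)) = 1/136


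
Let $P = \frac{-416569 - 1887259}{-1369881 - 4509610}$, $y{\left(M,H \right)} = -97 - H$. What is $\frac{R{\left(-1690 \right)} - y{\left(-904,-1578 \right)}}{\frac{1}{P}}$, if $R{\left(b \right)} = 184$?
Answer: $- \frac{2988064916}{5879491} \approx -508.22$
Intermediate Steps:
$P = \frac{2303828}{5879491}$ ($P = - \frac{2303828}{-5879491} = \left(-2303828\right) \left(- \frac{1}{5879491}\right) = \frac{2303828}{5879491} \approx 0.39184$)
$\frac{R{\left(-1690 \right)} - y{\left(-904,-1578 \right)}}{\frac{1}{P}} = \frac{184 - \left(-97 - -1578\right)}{\frac{1}{\frac{2303828}{5879491}}} = \frac{184 - \left(-97 + 1578\right)}{\frac{5879491}{2303828}} = \left(184 - 1481\right) \frac{2303828}{5879491} = \left(-1297\right) \frac{2303828}{5879491} = - \frac{2988064916}{5879491}$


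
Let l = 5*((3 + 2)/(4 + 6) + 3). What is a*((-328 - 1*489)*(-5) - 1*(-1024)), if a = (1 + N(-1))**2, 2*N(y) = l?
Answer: 7770789/16 ≈ 4.8567e+5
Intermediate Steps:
l = 35/2 (l = 5*(5/10 + 3) = 5*(5*(1/10) + 3) = 5*(1/2 + 3) = 5*(7/2) = 35/2 ≈ 17.500)
N(y) = 35/4 (N(y) = (1/2)*(35/2) = 35/4)
a = 1521/16 (a = (1 + 35/4)**2 = (39/4)**2 = 1521/16 ≈ 95.063)
a*((-328 - 1*489)*(-5) - 1*(-1024)) = 1521*((-328 - 1*489)*(-5) - 1*(-1024))/16 = 1521*((-328 - 489)*(-5) + 1024)/16 = 1521*(-817*(-5) + 1024)/16 = 1521*(4085 + 1024)/16 = (1521/16)*5109 = 7770789/16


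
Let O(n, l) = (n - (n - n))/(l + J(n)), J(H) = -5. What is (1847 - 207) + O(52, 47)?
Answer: 34466/21 ≈ 1641.2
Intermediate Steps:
O(n, l) = n/(-5 + l) (O(n, l) = (n - (n - n))/(l - 5) = (n - 1*0)/(-5 + l) = (n + 0)/(-5 + l) = n/(-5 + l))
(1847 - 207) + O(52, 47) = (1847 - 207) + 52/(-5 + 47) = 1640 + 52/42 = 1640 + 52*(1/42) = 1640 + 26/21 = 34466/21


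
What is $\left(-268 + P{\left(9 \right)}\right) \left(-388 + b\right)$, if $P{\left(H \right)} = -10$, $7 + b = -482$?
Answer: $243806$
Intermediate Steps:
$b = -489$ ($b = -7 - 482 = -489$)
$\left(-268 + P{\left(9 \right)}\right) \left(-388 + b\right) = \left(-268 - 10\right) \left(-388 - 489\right) = \left(-278\right) \left(-877\right) = 243806$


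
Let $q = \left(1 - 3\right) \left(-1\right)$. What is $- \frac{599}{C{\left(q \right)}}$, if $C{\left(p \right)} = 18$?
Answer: $- \frac{599}{18} \approx -33.278$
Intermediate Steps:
$q = 2$ ($q = \left(-2\right) \left(-1\right) = 2$)
$- \frac{599}{C{\left(q \right)}} = - \frac{599}{18}$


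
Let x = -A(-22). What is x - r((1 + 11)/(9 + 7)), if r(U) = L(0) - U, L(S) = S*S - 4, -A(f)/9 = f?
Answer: -773/4 ≈ -193.25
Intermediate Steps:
A(f) = -9*f
L(S) = -4 + S**2 (L(S) = S**2 - 4 = -4 + S**2)
x = -198 (x = -(-9)*(-22) = -1*198 = -198)
r(U) = -4 - U (r(U) = (-4 + 0**2) - U = (-4 + 0) - U = -4 - U)
x - r((1 + 11)/(9 + 7)) = -198 - (-4 - (1 + 11)/(9 + 7)) = -198 - (-4 - 12/16) = -198 - (-4 - 1*3/4) = -198 - (-4 - 3/4) = -198 - 1*(-19/4) = -198 + 19/4 = -773/4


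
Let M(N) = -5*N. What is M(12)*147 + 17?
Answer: -8803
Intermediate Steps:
M(12)*147 + 17 = -5*12*147 + 17 = -60*147 + 17 = -8820 + 17 = -8803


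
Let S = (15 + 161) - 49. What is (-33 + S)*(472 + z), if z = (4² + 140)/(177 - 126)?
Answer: 759144/17 ≈ 44656.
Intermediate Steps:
S = 127 (S = 176 - 49 = 127)
z = 52/17 (z = (16 + 140)/51 = 156*(1/51) = 52/17 ≈ 3.0588)
(-33 + S)*(472 + z) = (-33 + 127)*(472 + 52/17) = 94*(8076/17) = 759144/17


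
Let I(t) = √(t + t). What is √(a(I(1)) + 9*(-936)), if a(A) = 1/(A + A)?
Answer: √(-33696 + √2)/2 ≈ 91.78*I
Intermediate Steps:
I(t) = √2*√t (I(t) = √(2*t) = √2*√t)
a(A) = 1/(2*A)
√(a(I(1)) + 9*(-936)) = √(1/(2*((√2*√1))) + 9*(-936)) = √(1/(2*((√2*1))) - 8424) = √(1/(2*(√2)) - 8424) = √((√2/2)/2 - 8424) = √(√2/4 - 8424) = √(-8424 + √2/4)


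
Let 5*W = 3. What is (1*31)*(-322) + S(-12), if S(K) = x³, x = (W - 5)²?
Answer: -42588846/15625 ≈ -2725.7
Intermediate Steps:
W = ⅗ (W = (⅕)*3 = ⅗ ≈ 0.60000)
x = 484/25 (x = (⅗ - 5)² = (-22/5)² = 484/25 ≈ 19.360)
S(K) = 113379904/15625 (S(K) = (484/25)³ = 113379904/15625)
(1*31)*(-322) + S(-12) = (1*31)*(-322) + 113379904/15625 = 31*(-322) + 113379904/15625 = -9982 + 113379904/15625 = -42588846/15625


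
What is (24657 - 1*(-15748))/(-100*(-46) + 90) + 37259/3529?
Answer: 63466791/3310202 ≈ 19.173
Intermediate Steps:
(24657 - 1*(-15748))/(-100*(-46) + 90) + 37259/3529 = (24657 + 15748)/(4600 + 90) + 37259*(1/3529) = 40405/4690 + 37259/3529 = 40405*(1/4690) + 37259/3529 = 8081/938 + 37259/3529 = 63466791/3310202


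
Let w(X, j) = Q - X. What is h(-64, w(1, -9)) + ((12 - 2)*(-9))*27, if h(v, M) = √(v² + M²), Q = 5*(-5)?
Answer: -2430 + 2*√1193 ≈ -2360.9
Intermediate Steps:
Q = -25
w(X, j) = -25 - X
h(v, M) = √(M² + v²)
h(-64, w(1, -9)) + ((12 - 2)*(-9))*27 = √((-25 - 1*1)² + (-64)²) + ((12 - 2)*(-9))*27 = √((-25 - 1)² + 4096) + (10*(-9))*27 = √((-26)² + 4096) - 90*27 = √(676 + 4096) - 2430 = √4772 - 2430 = 2*√1193 - 2430 = -2430 + 2*√1193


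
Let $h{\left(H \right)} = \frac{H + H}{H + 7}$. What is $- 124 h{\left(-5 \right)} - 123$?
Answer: $497$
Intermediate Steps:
$h{\left(H \right)} = \frac{2 H}{7 + H}$
$- 124 h{\left(-5 \right)} - 123 = - 124 \cdot 2 \left(-5\right) \frac{1}{7 - 5} - 123 = - 124 \cdot 2 \left(-5\right) \frac{1}{2} - 123 = \left(-124\right) \left(-5\right) - 123 = 620 - 123 = 497$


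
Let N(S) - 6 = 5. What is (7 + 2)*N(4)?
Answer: 99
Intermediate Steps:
N(S) = 11 (N(S) = 6 + 5 = 11)
(7 + 2)*N(4) = (7 + 2)*11 = 9*11 = 99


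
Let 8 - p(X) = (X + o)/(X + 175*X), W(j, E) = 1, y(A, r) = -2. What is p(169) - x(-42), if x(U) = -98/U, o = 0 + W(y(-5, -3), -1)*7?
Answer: 2870/507 ≈ 5.6608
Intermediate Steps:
o = 7 (o = 0 + 1*7 = 0 + 7 = 7)
p(X) = 8 - (7 + X)/(176*X) (p(X) = 8 - (X + 7)/(X + 175*X) = 8 - (7 + X)/(176*X))
p(169) - x(-42) = (7/176)*(-1 + 201*169)/169 - (-98)/(-42) = (7/176)*(1/169)*(-1 + 33969) - (-98)*(-1)/42 = (7/176)*(1/169)*33968 - 1*7/3 = 1351/169 - 7/3 = 2870/507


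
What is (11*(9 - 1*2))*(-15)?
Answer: -1155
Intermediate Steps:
(11*(9 - 1*2))*(-15) = (11*(9 - 2))*(-15) = (11*7)*(-15) = 77*(-15) = -1155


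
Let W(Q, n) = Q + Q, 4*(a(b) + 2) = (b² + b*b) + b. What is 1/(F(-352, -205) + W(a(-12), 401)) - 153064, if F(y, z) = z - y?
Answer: -43010983/281 ≈ -1.5306e+5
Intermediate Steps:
a(b) = -2 + b²/2 + b/4 (a(b) = -2 + ((b² + b*b) + b)/4 = -2 + ((b² + b²) + b)/4 = -2 + (2*b² + b)/4 = -2 + (b + 2*b²)/4 = -2 + (b²/2 + b/4) = -2 + b²/2 + b/4)
W(Q, n) = 2*Q
1/(F(-352, -205) + W(a(-12), 401)) - 153064 = 1/((-205 - 1*(-352)) + 2*(-2 + (½)*(-12)² + (¼)*(-12))) - 153064 = 1/((-205 + 352) + 2*(-2 + (½)*144 - 3)) - 153064 = 1/(147 + 2*(-2 + 72 - 3)) - 153064 = 1/(147 + 2*67) - 153064 = 1/(147 + 134) - 153064 = 1/281 - 153064 = -43010983/281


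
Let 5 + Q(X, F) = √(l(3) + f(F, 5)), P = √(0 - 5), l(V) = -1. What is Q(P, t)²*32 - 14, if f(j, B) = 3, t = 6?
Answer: 850 - 320*√2 ≈ 397.45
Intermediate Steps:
P = I*√5 (P = √(-5) = I*√5 ≈ 2.2361*I)
Q(X, F) = -5 + √2 (Q(X, F) = -5 + √(-1 + 3) = -5 + √2)
Q(P, t)²*32 - 14 = (-5 + √2)²*32 - 14 = 32*(-5 + √2)² - 14 = -14 + 32*(-5 + √2)²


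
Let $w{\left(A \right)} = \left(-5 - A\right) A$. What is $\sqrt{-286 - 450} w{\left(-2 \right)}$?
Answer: $24 i \sqrt{46} \approx 162.78 i$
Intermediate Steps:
$w{\left(A \right)} = A \left(-5 - A\right)$
$\sqrt{-286 - 450} w{\left(-2 \right)} = \sqrt{-286 - 450} \left(\left(-1\right) \left(-2\right) \left(5 - 2\right)\right) = \sqrt{-736} \left(\left(-1\right) \left(-2\right) 3\right) = 4 i \sqrt{46} \cdot 6 = 24 i \sqrt{46}$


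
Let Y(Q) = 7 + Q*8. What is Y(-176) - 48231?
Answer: -49632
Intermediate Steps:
Y(Q) = 7 + 8*Q
Y(-176) - 48231 = (7 + 8*(-176)) - 48231 = (7 - 1408) - 48231 = -1401 - 48231 = -49632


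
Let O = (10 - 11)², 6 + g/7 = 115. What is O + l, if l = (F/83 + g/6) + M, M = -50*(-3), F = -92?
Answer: 137975/498 ≈ 277.06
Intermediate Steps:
g = 763 (g = -42 + 7*115 = -42 + 805 = 763)
M = 150
O = 1 (O = (-1)² = 1)
l = 137477/498 (l = (-92/83 + 763/6) + 150 = 62777/498 + 150 = 137477/498 ≈ 276.06)
O + l = 1 + 137477/498 = 137975/498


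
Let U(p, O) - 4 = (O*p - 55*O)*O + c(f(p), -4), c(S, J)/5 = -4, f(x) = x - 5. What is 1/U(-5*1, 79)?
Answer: -1/374476 ≈ -2.6704e-6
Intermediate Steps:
f(x) = -5 + x
c(S, J) = -20 (c(S, J) = 5*(-4) = -20)
U(p, O) = -16 + O*(-55*O + O*p) (U(p, O) = 4 + ((O*p - 55*O)*O - 20) = 4 + ((-55*O + O*p)*O - 20) = 4 + (O*(-55*O + O*p) - 20) = 4 + (-20 + O*(-55*O + O*p)) = -16 + O*(-55*O + O*p))
1/U(-5*1, 79) = 1/(-16 - 55*79² - 5*1*79²) = 1/(-16 - 55*6241 - 5*6241) = 1/(-16 - 343255 - 31205) = 1/(-374476) = -1/374476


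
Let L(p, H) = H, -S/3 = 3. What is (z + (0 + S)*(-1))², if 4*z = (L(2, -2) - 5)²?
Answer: 7225/16 ≈ 451.56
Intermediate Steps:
S = -9 (S = -3*3 = -9)
z = 49/4 (z = (-2 - 5)²/4 = (¼)*(-7)² = (¼)*49 = 49/4 ≈ 12.250)
(z + (0 + S)*(-1))² = (49/4 + (0 - 9)*(-1))² = (49/4 - 9*(-1))² = (49/4 + 9)² = (85/4)² = 7225/16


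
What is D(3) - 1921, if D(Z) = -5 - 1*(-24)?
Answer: -1902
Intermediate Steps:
D(Z) = 19 (D(Z) = -5 + 24 = 19)
D(3) - 1921 = 19 - 1921 = -1902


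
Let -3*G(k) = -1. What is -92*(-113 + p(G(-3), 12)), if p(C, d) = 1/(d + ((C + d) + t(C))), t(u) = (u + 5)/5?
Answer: 1319832/127 ≈ 10392.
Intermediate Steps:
G(k) = ⅓ (G(k) = -⅓*(-1) = ⅓)
t(u) = 1 + u/5 (t(u) = (5 + u)*(⅕) = 1 + u/5)
p(C, d) = 1/(1 + 2*d + 6*C/5) (p(C, d) = 1/(d + ((C + d) + (1 + C/5))) = 1/(d + (1 + d + 6*C/5)) = 1/(1 + 2*d + 6*C/5))
-92*(-113 + p(G(-3), 12)) = -92*(-113 + 5/(5 + 6*(⅓) + 10*12)) = -92*(-113 + 5/(5 + 2 + 120)) = -92*(-113 + 5/127) = -92*(-14346/127) = 1319832/127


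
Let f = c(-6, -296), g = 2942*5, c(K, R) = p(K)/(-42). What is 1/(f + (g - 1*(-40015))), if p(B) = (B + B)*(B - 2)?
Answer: 7/383059 ≈ 1.8274e-5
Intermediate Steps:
p(B) = 2*B*(-2 + B) (p(B) = (2*B)*(-2 + B) = 2*B*(-2 + B))
c(K, R) = -K*(-2 + K)/21 (c(K, R) = (2*K*(-2 + K))/(-42) = (2*K*(-2 + K))*(-1/42) = -K*(-2 + K)/21)
g = 14710
f = -16/7 (f = (1/21)*(-6)*(2 - 1*(-6)) = (1/21)*(-6)*(2 + 6) = (1/21)*(-6)*8 = -16/7 ≈ -2.2857)
1/(f + (g - 1*(-40015))) = 1/(-16/7 + (14710 - 1*(-40015))) = 1/(-16/7 + (14710 + 40015)) = 1/(-16/7 + 54725) = 1/(383059/7) = 7/383059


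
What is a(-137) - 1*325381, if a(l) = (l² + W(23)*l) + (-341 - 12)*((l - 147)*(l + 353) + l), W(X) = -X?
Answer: 21399332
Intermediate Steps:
a(l) = l² - 376*l - 353*(-147 + l)*(353 + l) (a(l) = (l² + (-1*23)*l) + (-341 - 12)*((l - 147)*(l + 353) + l) = (l² - 23*l) - 353*((-147 + l)*(353 + l) + l) = (l² - 23*l) - 353*(l + (-147 + l)*(353 + l)) = (l² - 23*l) + (-353*l - 353*(-147 + l)*(353 + l)) = l² - 376*l - 353*(-147 + l)*(353 + l))
a(-137) - 1*325381 = (18317523 - 73094*(-137) - 352*(-137)²) - 1*325381 = (18317523 + 10013878 - 352*18769) - 325381 = (18317523 + 10013878 - 6606688) - 325381 = 21724713 - 325381 = 21399332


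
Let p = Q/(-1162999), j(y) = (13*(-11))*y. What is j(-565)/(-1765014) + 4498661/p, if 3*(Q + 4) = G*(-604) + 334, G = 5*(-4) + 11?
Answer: -6925833186411621212/2540737653 ≈ -2.7259e+9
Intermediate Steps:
j(y) = -143*y
G = -9 (G = -20 + 11 = -9)
Q = 5758/3 (Q = -4 + (-9*(-604) + 334)/3 = -4 + (5436 + 334)/3 = -4 + (1/3)*5770 = -4 + 5770/3 = 5758/3 ≈ 1919.3)
p = -5758/3488997 (p = (5758/3)/(-1162999) = (5758/3)*(-1/1162999) = -5758/3488997 ≈ -0.0016503)
j(-565)/(-1765014) + 4498661/p = -143*(-565)/(-1765014) + 4498661/(-5758/3488997) = 80795*(-1/1765014) + 4498661*(-3488997/5758) = -80795/1765014 - 15695814733017/5758 = -6925833186411621212/2540737653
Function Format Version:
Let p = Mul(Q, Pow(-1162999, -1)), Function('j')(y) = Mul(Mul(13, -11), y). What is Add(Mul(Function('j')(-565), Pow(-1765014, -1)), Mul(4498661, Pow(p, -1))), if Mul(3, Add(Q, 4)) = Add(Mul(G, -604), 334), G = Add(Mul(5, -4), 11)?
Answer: Rational(-6925833186411621212, 2540737653) ≈ -2.7259e+9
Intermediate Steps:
Function('j')(y) = Mul(-143, y)
G = -9 (G = Add(-20, 11) = -9)
Q = Rational(5758, 3) (Q = Add(-4, Mul(Rational(1, 3), Add(Mul(-9, -604), 334))) = Add(-4, Mul(Rational(1, 3), Add(5436, 334))) = Add(-4, Mul(Rational(1, 3), 5770)) = Add(-4, Rational(5770, 3)) = Rational(5758, 3) ≈ 1919.3)
p = Rational(-5758, 3488997) (p = Mul(Rational(5758, 3), Pow(-1162999, -1)) = Mul(Rational(5758, 3), Rational(-1, 1162999)) = Rational(-5758, 3488997) ≈ -0.0016503)
Add(Mul(Function('j')(-565), Pow(-1765014, -1)), Mul(4498661, Pow(p, -1))) = Add(Mul(Mul(-143, -565), Pow(-1765014, -1)), Mul(4498661, Pow(Rational(-5758, 3488997), -1))) = Add(Mul(80795, Rational(-1, 1765014)), Mul(4498661, Rational(-3488997, 5758))) = Add(Rational(-80795, 1765014), Rational(-15695814733017, 5758)) = Rational(-6925833186411621212, 2540737653)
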